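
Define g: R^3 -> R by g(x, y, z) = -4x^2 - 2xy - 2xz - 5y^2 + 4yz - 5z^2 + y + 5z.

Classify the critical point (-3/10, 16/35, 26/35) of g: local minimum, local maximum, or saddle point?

The Hessian is constant: H = [[-8, -2, -2], [-2, -10, 4], [-2, 4, -10]].
Leading principal minors: Δ₁ = -8, Δ₂ = 76, Δ₃ = -560.
The minors alternate sign starting negative (−, +, −), so H is negative definite: a local maximum.

local maximum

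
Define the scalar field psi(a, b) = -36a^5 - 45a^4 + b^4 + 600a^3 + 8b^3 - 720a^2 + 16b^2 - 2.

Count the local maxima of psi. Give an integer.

2

psi separates as a function of a plus a function of b, so ∇psi=0 decouples.
∂psi/∂a = -180a(a - 2)(a - 1)(a + 4) = 0 at a ∈ {-4, 0, 1, 2}; ∂psi/∂b = 4b(b + 2)(b + 4) = 0 at b ∈ {-4, -2, 0}.
The Hessian is diagonal: diag(psi_aa, psi_bb). Second derivatives: psi_aa(-4)=21600, psi_aa(0)=-1440, psi_aa(1)=900, psi_aa(2)=-2160; psi_bb(-4)=32, psi_bb(-2)=-16, psi_bb(0)=32.
Local maxima occur where both diagonal entries negative: (0, -2), (2, -2). Count: 2.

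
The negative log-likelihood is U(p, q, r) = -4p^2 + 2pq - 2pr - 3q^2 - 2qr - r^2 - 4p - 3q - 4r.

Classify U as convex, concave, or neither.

concave

U is quadratic, so its Hessian is the constant matrix H = [[-8, 2, -2], [2, -6, -2], [-2, -2, -2]].
Leading principal minors: -8, 44, -16.
Signs alternate −, +, − ⇒ H ≺ 0 ⇒ concave.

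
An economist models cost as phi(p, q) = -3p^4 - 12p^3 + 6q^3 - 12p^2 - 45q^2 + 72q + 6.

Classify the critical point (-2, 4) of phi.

The mixed partial ∂²phi/∂p∂q is 0, so the Hessian at any point is diag(phi_pp, phi_qq) = diag(-12(3p^2 + 6p + 2), 18(2q - 5)).
At (-2, 4): H = diag(-24, 54).
The eigenvalues have opposite signs, so H is indefinite: a saddle point.

saddle point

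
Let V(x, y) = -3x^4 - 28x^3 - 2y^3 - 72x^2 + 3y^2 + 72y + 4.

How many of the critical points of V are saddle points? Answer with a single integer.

3

V separates as a function of x plus a function of y, so ∇V=0 decouples.
∂V/∂x = -12x(x + 3)(x + 4) = 0 at x ∈ {-4, -3, 0}; ∂V/∂y = -6(y - 4)(y + 3) = 0 at y ∈ {-3, 4}.
The Hessian is diagonal: diag(V_xx, V_yy). Second derivatives: V_xx(-4)=-48, V_xx(-3)=36, V_xx(0)=-144; V_yy(-3)=42, V_yy(4)=-42.
Saddle points occur where the two diagonal entries have opposite signs: (-4, -3), (-3, 4), (0, -3). Count: 3.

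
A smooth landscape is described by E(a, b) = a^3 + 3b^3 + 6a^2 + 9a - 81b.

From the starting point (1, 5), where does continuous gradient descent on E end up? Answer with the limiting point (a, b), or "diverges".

(-1, 3)

E is separable, so gradient descent decouples: a follows -∂E/∂a, b follows -∂E/∂b.
∂E/∂a = 3(a + 1)(a + 3); at a=1 this is 24, so a decreases.
∂E/∂b = 9(b - 3)(b + 3); at b=5 this is 144, so b decreases.
a converges to its nearest critical value -1 (a local min of the a-part); b converges to 3. The iterate converges to (-1, 3).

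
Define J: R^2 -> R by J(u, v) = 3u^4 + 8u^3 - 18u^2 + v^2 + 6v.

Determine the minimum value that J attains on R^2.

-144

J(u,v) separates as P(u) + Q(v), so its minimum is min P + min Q.
P'(u) = 12u(u - 1)(u + 3) vanishes at u ∈ {-3, 0, 1}; Q'(v) = 2v + 6 vanishes at v ∈ {-3}.
Local minima of P (where P''>0): P(-3)=-135, P(1)=-7. Local minima of Q: Q(-3)=-9.
So the global minimum of J is P(-3) + Q(-3) = -135 − 9 = -144, attained at (-3, -3).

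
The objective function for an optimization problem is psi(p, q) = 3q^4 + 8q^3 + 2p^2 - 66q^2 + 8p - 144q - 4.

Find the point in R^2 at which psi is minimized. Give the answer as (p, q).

(-2, 3)

psi(p,q) separates as A(p) + B(q) − 4, so its minimum is min A + min B − 4.
A'(p) = 4p + 8 vanishes at p ∈ {-2}; B'(q) = 12(q - 3)(q + 1)(q + 4) vanishes at q ∈ {-4, -1, 3}.
Local minima of A (where A''>0): A(-2)=-8. Local minima of B: B(-4)=-224, B(3)=-567.
So the global minimum of psi is A(-2) + B(3) − 4 = -8 − 567 − 4 = -579, attained at (-2, 3).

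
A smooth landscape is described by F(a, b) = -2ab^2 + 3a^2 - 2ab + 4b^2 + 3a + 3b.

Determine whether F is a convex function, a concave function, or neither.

The term -2ab^2 is cubic, so the Hessian is not constant.
∂²F/∂b² = -4a + 8, which takes both signs as a varies (negative for sufficiently large a). A diagonal entry of the Hessian changing sign means the Hessian is neither positive- nor negative-semidefinite on all of R^2.

neither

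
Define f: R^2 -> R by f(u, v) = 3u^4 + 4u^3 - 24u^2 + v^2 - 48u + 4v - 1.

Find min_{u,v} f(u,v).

f(u,v) separates as P(u) + Q(v) − 1, so its minimum is min P + min Q − 1.
P'(u) = 12(u - 2)(u + 1)(u + 2) vanishes at u ∈ {-2, -1, 2}; Q'(v) = 2v + 4 vanishes at v ∈ {-2}.
Local minima of P (where P''>0): P(-2)=16, P(2)=-112. Local minima of Q: Q(-2)=-4.
So the global minimum of f is P(2) + Q(-2) − 1 = -112 − 4 − 1 = -117, attained at (2, -2).

-117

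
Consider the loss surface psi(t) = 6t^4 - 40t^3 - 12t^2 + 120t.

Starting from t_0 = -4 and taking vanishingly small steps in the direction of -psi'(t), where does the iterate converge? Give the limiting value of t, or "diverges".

psi'(t) = 24(t - 5)(t - 1)(t + 1), so psi'(-4) = -3240.
Gradient descent moves in the -psi' direction, i.e. t is increasing.
The nearest critical point in that direction is t = -1, where psi'' = 288 > 0 (a local minimum). The iterate converges there.

-1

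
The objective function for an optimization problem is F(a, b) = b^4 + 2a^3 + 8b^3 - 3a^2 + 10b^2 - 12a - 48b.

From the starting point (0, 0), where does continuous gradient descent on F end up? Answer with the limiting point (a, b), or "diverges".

F is separable, so gradient descent decouples: a follows -∂F/∂a, b follows -∂F/∂b.
∂F/∂a = 6(a - 2)(a + 1); at a=0 this is -12, so a increases.
∂F/∂b = 4(b - 1)(b + 3)(b + 4); at b=0 this is -48, so b increases.
a converges to its nearest critical value 2 (a local min of the a-part); b converges to 1. The iterate converges to (2, 1).

(2, 1)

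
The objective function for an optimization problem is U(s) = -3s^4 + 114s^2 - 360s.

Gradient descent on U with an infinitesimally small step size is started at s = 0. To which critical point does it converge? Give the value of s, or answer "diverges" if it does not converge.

2

U'(s) = -12(s - 3)(s - 2)(s + 5), so U'(0) = -360.
Gradient descent moves in the -U' direction, i.e. s is increasing.
The nearest critical point in that direction is s = 2, where U'' = 84 > 0 (a local minimum). The iterate converges there.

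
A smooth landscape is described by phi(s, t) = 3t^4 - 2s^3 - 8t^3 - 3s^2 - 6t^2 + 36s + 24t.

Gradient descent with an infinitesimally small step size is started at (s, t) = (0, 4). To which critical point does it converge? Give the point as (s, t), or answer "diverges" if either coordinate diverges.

(-3, 2)

phi is separable, so gradient descent decouples: s follows -∂phi/∂s, t follows -∂phi/∂t.
∂phi/∂s = -6(s - 2)(s + 3); at s=0 this is 36, so s decreases.
∂phi/∂t = 12(t - 2)(t - 1)(t + 1); at t=4 this is 360, so t decreases.
s converges to its nearest critical value -3 (a local min of the s-part); t converges to 2. The iterate converges to (-3, 2).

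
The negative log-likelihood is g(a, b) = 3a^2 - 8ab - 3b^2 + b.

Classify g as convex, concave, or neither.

g is quadratic, so its Hessian is the constant matrix H = [[6, -8], [-8, -6]].
det(H) = -100, tr(H) = 0.
det(H) < 0, so H is indefinite: neither convex nor concave.

neither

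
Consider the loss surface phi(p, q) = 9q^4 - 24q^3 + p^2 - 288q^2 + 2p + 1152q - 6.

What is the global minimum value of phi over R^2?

-5383

phi(p,q) separates as A(p) + B(q) − 6, so its minimum is min A + min B − 6.
A'(p) = 2p + 2 vanishes at p ∈ {-1}; B'(q) = 36(q - 4)(q - 2)(q + 4) vanishes at q ∈ {-4, 2, 4}.
Local minima of A (where A''>0): A(-1)=-1. Local minima of B: B(-4)=-5376, B(4)=768.
So the global minimum of phi is A(-1) + B(-4) − 6 = -1 − 5376 − 6 = -5383, attained at (-1, -4).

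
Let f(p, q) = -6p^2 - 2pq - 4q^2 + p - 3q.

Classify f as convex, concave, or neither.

f is quadratic, so its Hessian is the constant matrix H = [[-12, -2], [-2, -8]].
det(H) = 92, tr(H) = -20.
det(H) > 0 and tr(H) < 0, so H is negative definite everywhere: concave.

concave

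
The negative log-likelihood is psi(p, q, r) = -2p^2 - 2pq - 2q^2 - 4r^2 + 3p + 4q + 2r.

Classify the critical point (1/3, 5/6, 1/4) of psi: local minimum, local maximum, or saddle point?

The Hessian is constant: H = [[-4, -2, 0], [-2, -4, 0], [0, 0, -8]].
Leading principal minors: Δ₁ = -4, Δ₂ = 12, Δ₃ = -96.
The minors alternate sign starting negative (−, +, −), so H is negative definite: a local maximum.

local maximum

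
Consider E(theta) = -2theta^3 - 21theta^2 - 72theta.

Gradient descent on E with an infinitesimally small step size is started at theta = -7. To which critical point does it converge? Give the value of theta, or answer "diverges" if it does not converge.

-4

E'(theta) = -6(theta + 3)(theta + 4), so E'(-7) = -72.
Gradient descent moves in the -E' direction, i.e. theta is increasing.
The nearest critical point in that direction is theta = -4, where E'' = 6 > 0 (a local minimum). The iterate converges there.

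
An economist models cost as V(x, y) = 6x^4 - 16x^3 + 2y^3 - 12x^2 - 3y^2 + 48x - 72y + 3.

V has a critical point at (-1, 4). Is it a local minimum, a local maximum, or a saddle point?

The mixed partial ∂²V/∂x∂y is 0, so the Hessian at any point is diag(V_xx, V_yy) = diag(24(3x^2 - 4x - 1), 6(2y - 1)).
At (-1, 4): H = diag(144, 42).
Both eigenvalues are positive, so H is positive definite: a local minimum.

local minimum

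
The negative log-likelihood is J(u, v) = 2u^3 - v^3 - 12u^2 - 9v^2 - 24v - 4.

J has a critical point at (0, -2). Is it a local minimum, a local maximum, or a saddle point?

local maximum

The mixed partial ∂²J/∂u∂v is 0, so the Hessian at any point is diag(J_uu, J_vv) = diag(12(u - 2), -6(v + 3)).
At (0, -2): H = diag(-24, -6).
Both eigenvalues are negative, so H is negative definite: a local maximum.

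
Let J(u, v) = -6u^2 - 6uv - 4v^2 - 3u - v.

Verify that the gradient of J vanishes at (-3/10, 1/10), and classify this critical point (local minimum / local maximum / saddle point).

local maximum

∇J = (-12u - 6v - 3, -6u - 8v - 1); substituting (-3/10, 1/10) gives ∇J = (0, 0), so (-3/10, 1/10) is indeed a critical point.
The Hessian of J is constant: H = [[-12, -6], [-6, -8]].
det(H) = (-12)·(-8) − (-6)² = 60.
det(H) > 0 and tr(H) = -20 < 0, so H is negative definite and the point is a local maximum.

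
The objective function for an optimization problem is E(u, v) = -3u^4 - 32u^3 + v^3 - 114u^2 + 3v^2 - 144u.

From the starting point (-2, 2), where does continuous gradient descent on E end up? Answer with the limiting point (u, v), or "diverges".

E is separable, so gradient descent decouples: u follows -∂E/∂u, v follows -∂E/∂v.
∂E/∂u = -12(u + 1)(u + 3)(u + 4); at u=-2 this is 24, so u decreases.
∂E/∂v = 3v(v + 2); at v=2 this is 24, so v decreases.
u converges to its nearest critical value -3 (a local min of the u-part); v converges to 0. The iterate converges to (-3, 0).

(-3, 0)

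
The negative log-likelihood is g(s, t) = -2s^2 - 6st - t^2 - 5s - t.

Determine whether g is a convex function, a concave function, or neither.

neither

g is quadratic, so its Hessian is the constant matrix H = [[-4, -6], [-6, -2]].
det(H) = -28, tr(H) = -6.
det(H) < 0, so H is indefinite: neither convex nor concave.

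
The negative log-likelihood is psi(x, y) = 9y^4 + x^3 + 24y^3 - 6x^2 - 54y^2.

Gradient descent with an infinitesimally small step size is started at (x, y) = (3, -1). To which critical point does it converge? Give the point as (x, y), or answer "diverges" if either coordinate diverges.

(4, -3)

psi is separable, so gradient descent decouples: x follows -∂psi/∂x, y follows -∂psi/∂y.
∂psi/∂x = 3x(x - 4); at x=3 this is -9, so x increases.
∂psi/∂y = 36y(y - 1)(y + 3); at y=-1 this is 144, so y decreases.
x converges to its nearest critical value 4 (a local min of the x-part); y converges to -3. The iterate converges to (4, -3).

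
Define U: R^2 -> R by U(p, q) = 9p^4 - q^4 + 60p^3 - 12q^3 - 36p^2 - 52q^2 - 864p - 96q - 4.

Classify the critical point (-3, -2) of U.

The mixed partial ∂²U/∂p∂q is 0, so the Hessian at any point is diag(U_pp, U_qq) = diag(36(3p^2 + 10p - 2), -4(3q^2 + 18q + 26)).
At (-3, -2): H = diag(-180, -8).
Both eigenvalues are negative, so H is negative definite: a local maximum.

local maximum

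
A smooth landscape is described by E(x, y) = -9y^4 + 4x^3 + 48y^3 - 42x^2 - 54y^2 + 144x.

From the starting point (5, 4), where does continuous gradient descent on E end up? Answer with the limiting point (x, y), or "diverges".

diverges

E is separable, so gradient descent decouples: x follows -∂E/∂x, y follows -∂E/∂y.
∂E/∂x = 12(x - 4)(x - 3); at x=5 this is 24, so x decreases.
∂E/∂y = -36y(y - 3)(y - 1); at y=4 this is -432, so y increases.
The y-coordinate has no critical point in that direction and runs off to infinity.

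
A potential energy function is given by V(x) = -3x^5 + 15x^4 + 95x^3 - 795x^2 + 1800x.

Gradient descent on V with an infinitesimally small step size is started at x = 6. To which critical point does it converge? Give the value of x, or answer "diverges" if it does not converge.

diverges

V'(x) = -15(x - 4)(x - 3)(x - 2)(x + 5), so V'(6) = -3960.
Gradient descent moves in the -V' direction, i.e. x is increasing.
There is no critical point above x=6, and V' keeps the same sign, so the iterate runs off to +∞.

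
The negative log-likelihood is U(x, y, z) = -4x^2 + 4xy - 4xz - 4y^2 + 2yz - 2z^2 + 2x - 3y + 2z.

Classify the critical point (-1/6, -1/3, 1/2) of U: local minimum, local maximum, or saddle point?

The Hessian is constant: H = [[-8, 4, -4], [4, -8, 2], [-4, 2, -4]].
Leading principal minors: Δ₁ = -8, Δ₂ = 48, Δ₃ = -96.
The minors alternate sign starting negative (−, +, −), so H is negative definite: a local maximum.

local maximum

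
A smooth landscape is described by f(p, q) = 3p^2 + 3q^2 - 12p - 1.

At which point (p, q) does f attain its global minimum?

(2, 0)

f(p,q) separates as A(p) + B(q) − 1, so its minimum is min A + min B − 1.
A'(p) = 6p - 12 vanishes at p ∈ {2}; B'(q) = 6q vanishes at q ∈ {0}.
Local minima of A (where A''>0): A(2)=-12. Local minima of B: B(0)=0.
So the global minimum of f is A(2) + B(0) − 1 = -12 + 0 − 1 = -13, attained at (2, 0).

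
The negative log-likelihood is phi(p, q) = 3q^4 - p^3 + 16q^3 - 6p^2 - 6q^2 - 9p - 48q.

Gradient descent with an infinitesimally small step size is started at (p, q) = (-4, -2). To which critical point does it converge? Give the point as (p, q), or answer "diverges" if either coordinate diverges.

(-3, -4)

phi is separable, so gradient descent decouples: p follows -∂phi/∂p, q follows -∂phi/∂q.
∂phi/∂p = -3(p + 1)(p + 3); at p=-4 this is -9, so p increases.
∂phi/∂q = 12(q - 1)(q + 1)(q + 4); at q=-2 this is 72, so q decreases.
p converges to its nearest critical value -3 (a local min of the p-part); q converges to -4. The iterate converges to (-3, -4).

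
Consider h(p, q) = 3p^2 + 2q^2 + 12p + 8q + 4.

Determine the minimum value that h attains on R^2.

h(p,q) separates as A(p) + B(q) + 4, so its minimum is min A + min B + 4.
A'(p) = 6p + 12 vanishes at p ∈ {-2}; B'(q) = 4q + 8 vanishes at q ∈ {-2}.
Local minima of A (where A''>0): A(-2)=-12. Local minima of B: B(-2)=-8.
So the global minimum of h is A(-2) + B(-2) + 4 = -12 − 8 + 4 = -16, attained at (-2, -2).

-16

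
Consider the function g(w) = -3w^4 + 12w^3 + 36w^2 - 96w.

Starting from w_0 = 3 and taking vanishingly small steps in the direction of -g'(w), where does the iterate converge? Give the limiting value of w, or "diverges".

g'(w) = -12(w - 4)(w - 1)(w + 2), so g'(3) = 120.
Gradient descent moves in the -g' direction, i.e. w is decreasing.
The nearest critical point in that direction is w = 1, where g'' = 108 > 0 (a local minimum). The iterate converges there.

1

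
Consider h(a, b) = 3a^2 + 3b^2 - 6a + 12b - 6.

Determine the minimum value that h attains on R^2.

-21

h(a,b) separates as P(a) + Q(b) − 6, so its minimum is min P + min Q − 6.
P'(a) = 6a - 6 vanishes at a ∈ {1}; Q'(b) = 6b + 12 vanishes at b ∈ {-2}.
Local minima of P (where P''>0): P(1)=-3. Local minima of Q: Q(-2)=-12.
So the global minimum of h is P(1) + Q(-2) − 6 = -3 − 12 − 6 = -21, attained at (1, -2).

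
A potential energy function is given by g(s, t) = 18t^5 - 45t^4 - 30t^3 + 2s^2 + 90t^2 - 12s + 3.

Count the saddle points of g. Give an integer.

g separates as a function of s plus a function of t, so ∇g=0 decouples.
∂g/∂s = 4(s - 3) = 0 at s ∈ {3}; ∂g/∂t = 90t(t - 2)(t - 1)(t + 1) = 0 at t ∈ {-1, 0, 1, 2}.
The Hessian is diagonal: diag(g_ss, g_tt). Second derivatives: g_ss(3)=4; g_tt(-1)=-540, g_tt(0)=180, g_tt(1)=-180, g_tt(2)=540.
Saddle points occur where the two diagonal entries have opposite signs: (3, -1), (3, 1). Count: 2.

2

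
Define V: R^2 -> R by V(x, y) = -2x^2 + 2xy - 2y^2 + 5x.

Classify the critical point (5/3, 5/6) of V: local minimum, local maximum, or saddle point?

local maximum

The Hessian of V is constant: H = [[-4, 2], [2, -4]].
det(H) = (-4)·(-4) − 2² = 12.
det(H) > 0 and tr(H) = -8 < 0, so H is negative definite and the point is a local maximum.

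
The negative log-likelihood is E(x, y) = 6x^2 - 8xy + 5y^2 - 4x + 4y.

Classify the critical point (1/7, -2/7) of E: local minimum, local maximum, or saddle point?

The Hessian of E is constant: H = [[12, -8], [-8, 10]].
det(H) = 12·10 − (-8)² = 56.
det(H) > 0 and tr(H) = 22 > 0, so H is positive definite and the point is a local minimum.

local minimum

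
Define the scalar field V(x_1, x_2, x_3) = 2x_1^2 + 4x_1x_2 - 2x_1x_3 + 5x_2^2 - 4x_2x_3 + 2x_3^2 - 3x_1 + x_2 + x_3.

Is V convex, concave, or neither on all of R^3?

convex

V is quadratic, so its Hessian is the constant matrix H = [[4, 4, -2], [4, 10, -4], [-2, -4, 4]].
Leading principal minors: 4, 24, 56.
All positive ⇒ H ≻ 0 ⇒ convex.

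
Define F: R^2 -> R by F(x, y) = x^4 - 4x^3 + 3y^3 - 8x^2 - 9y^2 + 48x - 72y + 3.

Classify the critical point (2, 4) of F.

The mixed partial ∂²F/∂x∂y is 0, so the Hessian at any point is diag(F_xx, F_yy) = diag(4(3x^2 - 6x - 4), 18(y - 1)).
At (2, 4): H = diag(-16, 54).
The eigenvalues have opposite signs, so H is indefinite: a saddle point.

saddle point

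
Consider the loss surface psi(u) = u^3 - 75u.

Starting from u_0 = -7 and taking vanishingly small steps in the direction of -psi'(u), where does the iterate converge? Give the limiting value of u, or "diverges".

diverges

psi'(u) = 3(u - 5)(u + 5), so psi'(-7) = 72.
Gradient descent moves in the -psi' direction, i.e. u is decreasing.
There is no critical point below u=-7, and psi' keeps the same sign, so the iterate runs off to −∞.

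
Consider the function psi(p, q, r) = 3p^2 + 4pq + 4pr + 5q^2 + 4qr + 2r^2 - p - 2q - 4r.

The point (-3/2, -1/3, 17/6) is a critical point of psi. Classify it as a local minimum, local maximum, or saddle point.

local minimum

The Hessian is constant: H = [[6, 4, 4], [4, 10, 4], [4, 4, 4]].
Leading principal minors: Δ₁ = 6, Δ₂ = 44, Δ₃ = 48.
All leading minors are positive, so H is positive definite: a local minimum.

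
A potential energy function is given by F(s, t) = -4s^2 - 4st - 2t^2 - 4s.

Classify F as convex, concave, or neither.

F is quadratic, so its Hessian is the constant matrix H = [[-8, -4], [-4, -4]].
det(H) = 16, tr(H) = -12.
det(H) > 0 and tr(H) < 0, so H is negative definite everywhere: concave.

concave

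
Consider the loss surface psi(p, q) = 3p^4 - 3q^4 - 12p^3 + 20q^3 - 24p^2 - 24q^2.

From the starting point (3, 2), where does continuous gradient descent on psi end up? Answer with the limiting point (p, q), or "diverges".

psi is separable, so gradient descent decouples: p follows -∂psi/∂p, q follows -∂psi/∂q.
∂psi/∂p = 12p(p - 4)(p + 1); at p=3 this is -144, so p increases.
∂psi/∂q = -12q(q - 4)(q - 1); at q=2 this is 48, so q decreases.
p converges to its nearest critical value 4 (a local min of the p-part); q converges to 1. The iterate converges to (4, 1).

(4, 1)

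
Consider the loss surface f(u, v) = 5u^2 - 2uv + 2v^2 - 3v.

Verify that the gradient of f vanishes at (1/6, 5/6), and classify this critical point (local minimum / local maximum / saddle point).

∇f = (10u - 2v, -2u + 4v - 3); substituting (1/6, 5/6) gives ∇f = (0, 0), so (1/6, 5/6) is indeed a critical point.
The Hessian of f is constant: H = [[10, -2], [-2, 4]].
det(H) = 10·4 − (-2)² = 36.
det(H) > 0 and tr(H) = 14 > 0, so H is positive definite and the point is a local minimum.

local minimum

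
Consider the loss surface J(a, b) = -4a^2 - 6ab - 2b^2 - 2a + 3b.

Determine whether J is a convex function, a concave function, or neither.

neither

J is quadratic, so its Hessian is the constant matrix H = [[-8, -6], [-6, -4]].
det(H) = -4, tr(H) = -12.
det(H) < 0, so H is indefinite: neither convex nor concave.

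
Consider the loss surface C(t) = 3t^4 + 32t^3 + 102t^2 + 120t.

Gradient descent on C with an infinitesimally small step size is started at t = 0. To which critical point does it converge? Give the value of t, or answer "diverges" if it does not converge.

-1

C'(t) = 12(t + 1)(t + 2)(t + 5), so C'(0) = 120.
Gradient descent moves in the -C' direction, i.e. t is decreasing.
The nearest critical point in that direction is t = -1, where C'' = 48 > 0 (a local minimum). The iterate converges there.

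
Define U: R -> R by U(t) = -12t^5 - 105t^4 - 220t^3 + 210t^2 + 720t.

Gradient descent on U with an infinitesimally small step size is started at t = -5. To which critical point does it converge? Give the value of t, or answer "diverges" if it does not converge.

-4

U'(t) = -60(t - 1)(t + 1)(t + 3)(t + 4), so U'(-5) = -2880.
Gradient descent moves in the -U' direction, i.e. t is increasing.
The nearest critical point in that direction is t = -4, where U'' = 900 > 0 (a local minimum). The iterate converges there.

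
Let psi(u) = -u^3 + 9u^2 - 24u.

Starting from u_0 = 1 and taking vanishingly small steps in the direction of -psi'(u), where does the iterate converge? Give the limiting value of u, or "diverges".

psi'(u) = -3(u - 4)(u - 2), so psi'(1) = -9.
Gradient descent moves in the -psi' direction, i.e. u is increasing.
The nearest critical point in that direction is u = 2, where psi'' = 6 > 0 (a local minimum). The iterate converges there.

2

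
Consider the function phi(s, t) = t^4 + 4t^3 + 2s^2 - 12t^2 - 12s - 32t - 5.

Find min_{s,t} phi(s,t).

phi(s,t) separates as P(s) + Q(t) − 5, so its minimum is min P + min Q − 5.
P'(s) = 4s - 12 vanishes at s ∈ {3}; Q'(t) = 4(t - 2)(t + 1)(t + 4) vanishes at t ∈ {-4, -1, 2}.
Local minima of P (where P''>0): P(3)=-18. Local minima of Q: Q(-4)=-64, Q(2)=-64.
So the global minimum of phi is P(3) + Q(-4) − 5 = -18 − 64 − 5 = -87, attained at (3, -4).

-87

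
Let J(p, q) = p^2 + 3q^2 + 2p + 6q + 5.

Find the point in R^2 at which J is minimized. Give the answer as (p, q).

(-1, -1)

J(p,q) separates as A(p) + B(q) + 5, so its minimum is min A + min B + 5.
A'(p) = 2p + 2 vanishes at p ∈ {-1}; B'(q) = 6q + 6 vanishes at q ∈ {-1}.
Local minima of A (where A''>0): A(-1)=-1. Local minima of B: B(-1)=-3.
So the global minimum of J is A(-1) + B(-1) + 5 = -1 − 3 + 5 = 1, attained at (-1, -1).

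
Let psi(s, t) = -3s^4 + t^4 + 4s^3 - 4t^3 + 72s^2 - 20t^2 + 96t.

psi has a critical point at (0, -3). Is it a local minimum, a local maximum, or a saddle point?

The mixed partial ∂²psi/∂s∂t is 0, so the Hessian at any point is diag(psi_ss, psi_tt) = diag(12(-3s^2 + 2s + 12), 4(3t^2 - 6t - 10)).
At (0, -3): H = diag(144, 140).
Both eigenvalues are positive, so H is positive definite: a local minimum.

local minimum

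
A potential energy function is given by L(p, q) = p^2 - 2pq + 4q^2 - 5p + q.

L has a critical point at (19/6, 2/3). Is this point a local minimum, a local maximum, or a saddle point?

local minimum

The Hessian of L is constant: H = [[2, -2], [-2, 8]].
det(H) = 2·8 − (-2)² = 12.
det(H) > 0 and tr(H) = 10 > 0, so H is positive definite and the point is a local minimum.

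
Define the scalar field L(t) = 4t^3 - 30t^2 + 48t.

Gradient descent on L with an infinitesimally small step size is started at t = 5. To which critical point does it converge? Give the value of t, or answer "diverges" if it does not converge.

L'(t) = 12(t - 4)(t - 1), so L'(5) = 48.
Gradient descent moves in the -L' direction, i.e. t is decreasing.
The nearest critical point in that direction is t = 4, where L'' = 36 > 0 (a local minimum). The iterate converges there.

4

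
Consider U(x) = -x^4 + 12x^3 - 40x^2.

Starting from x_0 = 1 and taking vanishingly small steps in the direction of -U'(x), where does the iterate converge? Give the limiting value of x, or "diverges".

U'(x) = -4x(x - 5)(x - 4), so U'(1) = -48.
Gradient descent moves in the -U' direction, i.e. x is increasing.
The nearest critical point in that direction is x = 4, where U'' = 16 > 0 (a local minimum). The iterate converges there.

4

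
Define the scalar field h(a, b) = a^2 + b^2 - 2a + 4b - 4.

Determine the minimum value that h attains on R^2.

h(a,b) separates as P(a) + Q(b) − 4, so its minimum is min P + min Q − 4.
P'(a) = 2a - 2 vanishes at a ∈ {1}; Q'(b) = 2b + 4 vanishes at b ∈ {-2}.
Local minima of P (where P''>0): P(1)=-1. Local minima of Q: Q(-2)=-4.
So the global minimum of h is P(1) + Q(-2) − 4 = -1 − 4 − 4 = -9, attained at (1, -2).

-9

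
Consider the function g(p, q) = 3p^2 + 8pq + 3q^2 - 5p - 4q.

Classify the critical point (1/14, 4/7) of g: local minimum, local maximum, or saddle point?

saddle point

The Hessian of g is constant: H = [[6, 8], [8, 6]].
det(H) = 6·6 − 8² = -28.
Since det(H) < 0, H is indefinite and the critical point is a saddle point.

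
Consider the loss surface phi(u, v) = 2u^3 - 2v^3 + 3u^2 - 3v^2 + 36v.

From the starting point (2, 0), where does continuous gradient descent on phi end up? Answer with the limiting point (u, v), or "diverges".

(0, -3)

phi is separable, so gradient descent decouples: u follows -∂phi/∂u, v follows -∂phi/∂v.
∂phi/∂u = 6u(u + 1); at u=2 this is 36, so u decreases.
∂phi/∂v = -6(v - 2)(v + 3); at v=0 this is 36, so v decreases.
u converges to its nearest critical value 0 (a local min of the u-part); v converges to -3. The iterate converges to (0, -3).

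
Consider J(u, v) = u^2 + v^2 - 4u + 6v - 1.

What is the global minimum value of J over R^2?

-14

J(u,v) separates as P(u) + Q(v) − 1, so its minimum is min P + min Q − 1.
P'(u) = 2u - 4 vanishes at u ∈ {2}; Q'(v) = 2v + 6 vanishes at v ∈ {-3}.
Local minima of P (where P''>0): P(2)=-4. Local minima of Q: Q(-3)=-9.
So the global minimum of J is P(2) + Q(-3) − 1 = -4 − 9 − 1 = -14, attained at (2, -3).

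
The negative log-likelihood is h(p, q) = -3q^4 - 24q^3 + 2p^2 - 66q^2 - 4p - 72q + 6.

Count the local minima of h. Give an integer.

1

h separates as a function of p plus a function of q, so ∇h=0 decouples.
∂h/∂p = 4(p - 1) = 0 at p ∈ {1}; ∂h/∂q = -12(q + 1)(q + 2)(q + 3) = 0 at q ∈ {-3, -2, -1}.
The Hessian is diagonal: diag(h_pp, h_qq). Second derivatives: h_pp(1)=4; h_qq(-3)=-24, h_qq(-2)=12, h_qq(-1)=-24.
Local minima occur where both diagonal entries positive: (1, -2). Count: 1.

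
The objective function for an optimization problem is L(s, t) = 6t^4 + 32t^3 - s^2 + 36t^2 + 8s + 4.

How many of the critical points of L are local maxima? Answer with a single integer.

1

L separates as a function of s plus a function of t, so ∇L=0 decouples.
∂L/∂s = -2(s - 4) = 0 at s ∈ {4}; ∂L/∂t = 24t(t + 1)(t + 3) = 0 at t ∈ {-3, -1, 0}.
The Hessian is diagonal: diag(L_ss, L_tt). Second derivatives: L_ss(4)=-2; L_tt(-3)=144, L_tt(-1)=-48, L_tt(0)=72.
Local maxima occur where both diagonal entries negative: (4, -1). Count: 1.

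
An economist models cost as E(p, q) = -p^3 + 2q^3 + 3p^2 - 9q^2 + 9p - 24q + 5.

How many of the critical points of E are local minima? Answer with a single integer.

1

E separates as a function of p plus a function of q, so ∇E=0 decouples.
∂E/∂p = -3(p - 3)(p + 1) = 0 at p ∈ {-1, 3}; ∂E/∂q = 6(q - 4)(q + 1) = 0 at q ∈ {-1, 4}.
The Hessian is diagonal: diag(E_pp, E_qq). Second derivatives: E_pp(-1)=12, E_pp(3)=-12; E_qq(-1)=-30, E_qq(4)=30.
Local minima occur where both diagonal entries positive: (-1, 4). Count: 1.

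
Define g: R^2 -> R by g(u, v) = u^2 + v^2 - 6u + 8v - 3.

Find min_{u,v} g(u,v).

g(u,v) separates as P(u) + Q(v) − 3, so its minimum is min P + min Q − 3.
P'(u) = 2u - 6 vanishes at u ∈ {3}; Q'(v) = 2v + 8 vanishes at v ∈ {-4}.
Local minima of P (where P''>0): P(3)=-9. Local minima of Q: Q(-4)=-16.
So the global minimum of g is P(3) + Q(-4) − 3 = -9 − 16 − 3 = -28, attained at (3, -4).

-28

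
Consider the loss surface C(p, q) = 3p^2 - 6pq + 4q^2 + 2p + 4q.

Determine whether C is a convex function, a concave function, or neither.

C is quadratic, so its Hessian is the constant matrix H = [[6, -6], [-6, 8]].
det(H) = 12, tr(H) = 14.
det(H) > 0 and tr(H) > 0, so H is positive definite everywhere: convex.

convex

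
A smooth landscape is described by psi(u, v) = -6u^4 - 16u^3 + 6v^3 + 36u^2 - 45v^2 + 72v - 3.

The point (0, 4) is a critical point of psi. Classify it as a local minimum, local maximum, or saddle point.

local minimum

The mixed partial ∂²psi/∂u∂v is 0, so the Hessian at any point is diag(psi_uu, psi_vv) = diag(24(-3u^2 - 4u + 3), 18(2v - 5)).
At (0, 4): H = diag(72, 54).
Both eigenvalues are positive, so H is positive definite: a local minimum.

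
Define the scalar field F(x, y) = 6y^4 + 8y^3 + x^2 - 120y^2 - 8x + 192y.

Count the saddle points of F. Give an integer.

1

F separates as a function of x plus a function of y, so ∇F=0 decouples.
∂F/∂x = 2(x - 4) = 0 at x ∈ {4}; ∂F/∂y = 24(y - 2)(y - 1)(y + 4) = 0 at y ∈ {-4, 1, 2}.
The Hessian is diagonal: diag(F_xx, F_yy). Second derivatives: F_xx(4)=2; F_yy(-4)=720, F_yy(1)=-120, F_yy(2)=144.
Saddle points occur where the two diagonal entries have opposite signs: (4, 1). Count: 1.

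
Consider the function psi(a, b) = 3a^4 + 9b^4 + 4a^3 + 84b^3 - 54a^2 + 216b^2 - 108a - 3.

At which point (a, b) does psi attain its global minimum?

(3, 0)

psi(a,b) separates as P(a) + Q(b) − 3, so its minimum is min P + min Q − 3.
P'(a) = 12(a - 3)(a + 1)(a + 3) vanishes at a ∈ {-3, -1, 3}; Q'(b) = 36b(b + 3)(b + 4) vanishes at b ∈ {-4, -3, 0}.
Local minima of P (where P''>0): P(-3)=-27, P(3)=-459. Local minima of Q: Q(-4)=384, Q(0)=0.
So the global minimum of psi is P(3) + Q(0) − 3 = -459 + 0 − 3 = -462, attained at (3, 0).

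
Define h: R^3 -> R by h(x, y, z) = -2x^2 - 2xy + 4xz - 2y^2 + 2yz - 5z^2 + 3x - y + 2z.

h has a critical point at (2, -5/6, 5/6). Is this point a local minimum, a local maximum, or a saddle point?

local maximum

The Hessian is constant: H = [[-4, -2, 4], [-2, -4, 2], [4, 2, -10]].
Leading principal minors: Δ₁ = -4, Δ₂ = 12, Δ₃ = -72.
The minors alternate sign starting negative (−, +, −), so H is negative definite: a local maximum.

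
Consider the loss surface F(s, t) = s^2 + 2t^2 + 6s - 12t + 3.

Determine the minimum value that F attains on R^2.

-24

F(s,t) separates as P(s) + Q(t) + 3, so its minimum is min P + min Q + 3.
P'(s) = 2s + 6 vanishes at s ∈ {-3}; Q'(t) = 4(t - 3) vanishes at t ∈ {3}.
Local minima of P (where P''>0): P(-3)=-9. Local minima of Q: Q(3)=-18.
So the global minimum of F is P(-3) + Q(3) + 3 = -9 − 18 + 3 = -24, attained at (-3, 3).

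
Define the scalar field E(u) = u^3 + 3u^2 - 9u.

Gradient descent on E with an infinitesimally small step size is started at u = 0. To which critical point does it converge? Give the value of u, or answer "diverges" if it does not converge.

1

E'(u) = 3(u - 1)(u + 3), so E'(0) = -9.
Gradient descent moves in the -E' direction, i.e. u is increasing.
The nearest critical point in that direction is u = 1, where E'' = 12 > 0 (a local minimum). The iterate converges there.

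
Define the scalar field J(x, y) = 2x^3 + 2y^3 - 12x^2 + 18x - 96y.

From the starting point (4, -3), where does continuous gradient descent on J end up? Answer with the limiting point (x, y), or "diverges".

(3, 4)

J is separable, so gradient descent decouples: x follows -∂J/∂x, y follows -∂J/∂y.
∂J/∂x = 6(x - 3)(x - 1); at x=4 this is 18, so x decreases.
∂J/∂y = 6(y - 4)(y + 4); at y=-3 this is -42, so y increases.
x converges to its nearest critical value 3 (a local min of the x-part); y converges to 4. The iterate converges to (3, 4).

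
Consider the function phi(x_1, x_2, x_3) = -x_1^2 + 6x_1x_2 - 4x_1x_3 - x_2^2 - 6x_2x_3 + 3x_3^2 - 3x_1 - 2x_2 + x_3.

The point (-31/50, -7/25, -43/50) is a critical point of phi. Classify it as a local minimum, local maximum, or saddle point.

saddle point

The Hessian is constant: H = [[-2, 6, -4], [6, -2, -6], [-4, -6, 6]].
Leading principal minors: Δ₁ = -2, Δ₂ = -32, Δ₃ = 200.
The minors fit neither the all-positive nor the alternating-sign pattern, so H is indefinite: a saddle point.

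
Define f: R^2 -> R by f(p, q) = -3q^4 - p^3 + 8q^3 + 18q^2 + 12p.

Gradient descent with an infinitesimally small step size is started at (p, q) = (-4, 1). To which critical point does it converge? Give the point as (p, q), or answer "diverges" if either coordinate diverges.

(-2, 0)

f is separable, so gradient descent decouples: p follows -∂f/∂p, q follows -∂f/∂q.
∂f/∂p = -3(p - 2)(p + 2); at p=-4 this is -36, so p increases.
∂f/∂q = -12q(q - 3)(q + 1); at q=1 this is 48, so q decreases.
p converges to its nearest critical value -2 (a local min of the p-part); q converges to 0. The iterate converges to (-2, 0).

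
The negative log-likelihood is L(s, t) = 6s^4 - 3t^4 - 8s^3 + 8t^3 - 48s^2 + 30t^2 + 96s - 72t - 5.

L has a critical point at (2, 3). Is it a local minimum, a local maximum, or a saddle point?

The mixed partial ∂²L/∂s∂t is 0, so the Hessian at any point is diag(L_ss, L_tt) = diag(24(3s^2 - 2s - 4), 12(-3t^2 + 4t + 5)).
At (2, 3): H = diag(96, -120).
The eigenvalues have opposite signs, so H is indefinite: a saddle point.

saddle point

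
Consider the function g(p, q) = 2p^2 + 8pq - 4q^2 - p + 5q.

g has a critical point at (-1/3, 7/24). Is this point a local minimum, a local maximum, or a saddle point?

saddle point

The Hessian of g is constant: H = [[4, 8], [8, -8]].
det(H) = 4·(-8) − 8² = -96.
Since det(H) < 0, H is indefinite and the critical point is a saddle point.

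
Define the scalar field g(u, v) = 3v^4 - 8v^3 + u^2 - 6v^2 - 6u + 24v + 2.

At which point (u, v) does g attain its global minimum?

g(u,v) separates as P(u) + Q(v) + 2, so its minimum is min P + min Q + 2.
P'(u) = 2u - 6 vanishes at u ∈ {3}; Q'(v) = 12(v - 2)(v - 1)(v + 1) vanishes at v ∈ {-1, 1, 2}.
Local minima of P (where P''>0): P(3)=-9. Local minima of Q: Q(-1)=-19, Q(2)=8.
So the global minimum of g is P(3) + Q(-1) + 2 = -9 − 19 + 2 = -26, attained at (3, -1).

(3, -1)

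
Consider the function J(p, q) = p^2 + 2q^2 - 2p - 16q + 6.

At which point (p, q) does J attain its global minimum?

(1, 4)

J(p,q) separates as A(p) + B(q) + 6, so its minimum is min A + min B + 6.
A'(p) = 2p - 2 vanishes at p ∈ {1}; B'(q) = 4q - 16 vanishes at q ∈ {4}.
Local minima of A (where A''>0): A(1)=-1. Local minima of B: B(4)=-32.
So the global minimum of J is A(1) + B(4) + 6 = -1 − 32 + 6 = -27, attained at (1, 4).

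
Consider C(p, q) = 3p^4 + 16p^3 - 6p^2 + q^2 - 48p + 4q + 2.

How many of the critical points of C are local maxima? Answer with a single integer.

0

C separates as a function of p plus a function of q, so ∇C=0 decouples.
∂C/∂p = 12(p - 1)(p + 1)(p + 4) = 0 at p ∈ {-4, -1, 1}; ∂C/∂q = 2(q + 2) = 0 at q ∈ {-2}.
The Hessian is diagonal: diag(C_pp, C_qq). Second derivatives: C_pp(-4)=180, C_pp(-1)=-72, C_pp(1)=120; C_qq(-2)=2.
Local maxima occur where both diagonal entries negative: none. Count: 0.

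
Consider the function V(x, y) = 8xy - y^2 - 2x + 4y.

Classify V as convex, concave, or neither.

neither

V is quadratic, so its Hessian is the constant matrix H = [[0, 8], [8, -2]].
det(H) = -64, tr(H) = -2.
det(H) < 0, so H is indefinite: neither convex nor concave.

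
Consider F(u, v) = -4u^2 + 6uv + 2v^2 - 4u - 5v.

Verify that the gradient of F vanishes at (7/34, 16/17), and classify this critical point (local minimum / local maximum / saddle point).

∇F = (-8u + 6v - 4, 6u + 4v - 5); substituting (7/34, 16/17) gives ∇F = (0, 0), so (7/34, 16/17) is indeed a critical point.
The Hessian of F is constant: H = [[-8, 6], [6, 4]].
det(H) = (-8)·4 − 6² = -68.
Since det(H) < 0, H is indefinite and the critical point is a saddle point.

saddle point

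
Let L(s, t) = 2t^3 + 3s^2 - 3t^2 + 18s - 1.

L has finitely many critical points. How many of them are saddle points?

L separates as a function of s plus a function of t, so ∇L=0 decouples.
∂L/∂s = 6(s + 3) = 0 at s ∈ {-3}; ∂L/∂t = 6t(t - 1) = 0 at t ∈ {0, 1}.
The Hessian is diagonal: diag(L_ss, L_tt). Second derivatives: L_ss(-3)=6; L_tt(0)=-6, L_tt(1)=6.
Saddle points occur where the two diagonal entries have opposite signs: (-3, 0). Count: 1.

1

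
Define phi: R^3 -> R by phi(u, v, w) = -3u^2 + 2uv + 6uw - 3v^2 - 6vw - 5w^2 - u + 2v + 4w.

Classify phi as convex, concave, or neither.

concave

phi is quadratic, so its Hessian is the constant matrix H = [[-6, 2, 6], [2, -6, -6], [6, -6, -10]].
Leading principal minors: -6, 32, -32.
Signs alternate −, +, − ⇒ H ≺ 0 ⇒ concave.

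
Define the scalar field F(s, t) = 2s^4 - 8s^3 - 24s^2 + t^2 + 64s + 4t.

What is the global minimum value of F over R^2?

F(s,t) separates as P(s) + Q(t), so its minimum is min P + min Q.
P'(s) = 8(s - 4)(s - 1)(s + 2) vanishes at s ∈ {-2, 1, 4}; Q'(t) = 2(t + 2) vanishes at t ∈ {-2}.
Local minima of P (where P''>0): P(-2)=-128, P(4)=-128. Local minima of Q: Q(-2)=-4.
So the global minimum of F is P(-2) + Q(-2) = -128 − 4 = -132, attained at (-2, -2).

-132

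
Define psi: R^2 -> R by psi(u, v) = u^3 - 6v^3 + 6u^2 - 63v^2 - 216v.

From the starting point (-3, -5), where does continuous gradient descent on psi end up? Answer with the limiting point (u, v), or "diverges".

psi is separable, so gradient descent decouples: u follows -∂psi/∂u, v follows -∂psi/∂v.
∂psi/∂u = 3u(u + 4); at u=-3 this is -9, so u increases.
∂psi/∂v = -18(v + 3)(v + 4); at v=-5 this is -36, so v increases.
u converges to its nearest critical value 0 (a local min of the u-part); v converges to -4. The iterate converges to (0, -4).

(0, -4)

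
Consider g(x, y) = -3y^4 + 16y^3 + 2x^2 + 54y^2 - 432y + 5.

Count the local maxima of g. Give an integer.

g separates as a function of x plus a function of y, so ∇g=0 decouples.
∂g/∂x = 4x = 0 at x ∈ {0}; ∂g/∂y = -12(y - 4)(y - 3)(y + 3) = 0 at y ∈ {-3, 3, 4}.
The Hessian is diagonal: diag(g_xx, g_yy). Second derivatives: g_xx(0)=4; g_yy(-3)=-504, g_yy(3)=72, g_yy(4)=-84.
Local maxima occur where both diagonal entries negative: none. Count: 0.

0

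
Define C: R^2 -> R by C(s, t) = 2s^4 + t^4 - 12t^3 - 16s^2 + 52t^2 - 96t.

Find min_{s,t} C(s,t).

C(s,t) separates as P(s) + Q(t), so its minimum is min P + min Q.
P'(s) = 8s(s - 2)(s + 2) vanishes at s ∈ {-2, 0, 2}; Q'(t) = 4(t - 4)(t - 3)(t - 2) vanishes at t ∈ {2, 3, 4}.
Local minima of P (where P''>0): P(-2)=-32, P(2)=-32. Local minima of Q: Q(2)=-64, Q(4)=-64.
So the global minimum of C is P(-2) + Q(2) = -32 − 64 = -96, attained at (-2, 2).

-96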